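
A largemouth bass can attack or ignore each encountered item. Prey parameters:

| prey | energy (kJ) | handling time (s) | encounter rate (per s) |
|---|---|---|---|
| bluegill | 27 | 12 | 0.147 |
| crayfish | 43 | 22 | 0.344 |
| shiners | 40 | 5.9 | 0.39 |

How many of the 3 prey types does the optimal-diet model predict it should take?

1

E/h in descending order: shiners 6.78, bluegill 2.25, crayfish 1.95 kJ/s. The optimal diet is the largest prefix of this list for which every included type satisfies E_i/h_i > R on the types above it.
Rate on top 1: 4.726. bluegill: 2.25 < 4.726 → exclude; stop.
Optimal diet: shiners — 1 of 3 types.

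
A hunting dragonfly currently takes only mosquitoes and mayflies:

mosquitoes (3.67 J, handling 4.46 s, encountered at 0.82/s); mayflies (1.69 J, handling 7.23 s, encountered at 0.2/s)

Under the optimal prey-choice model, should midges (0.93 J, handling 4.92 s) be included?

On mosquitoes and mayflies alone, R = ΣλE/(1+Σλh) = 3.347/6.103 = 0.5485 J/s.
midges: E/h = 0.93/4.92 = 0.189 J/s.
Since 0.189 < R, time spent handling midges is better spent searching.

No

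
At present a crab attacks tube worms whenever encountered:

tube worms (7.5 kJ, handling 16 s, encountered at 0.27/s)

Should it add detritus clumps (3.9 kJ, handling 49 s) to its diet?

On tube worms alone, R = ΣλE/(1+Σλh) = 2.025/5.32 = 0.3806 kJ/s.
detritus clumps: E/h = 3.9/49 = 0.07959 kJ/s.
0.07959 < 0.3806, so adding detritus clumps would lower the average — exclude it.

No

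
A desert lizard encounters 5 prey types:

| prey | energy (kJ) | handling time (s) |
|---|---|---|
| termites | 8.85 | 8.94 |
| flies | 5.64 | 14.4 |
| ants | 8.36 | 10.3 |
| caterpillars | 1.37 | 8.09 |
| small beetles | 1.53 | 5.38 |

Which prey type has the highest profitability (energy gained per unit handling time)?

termites

In descending order of E/h:
termites: 8.85/8.94 = 0.99 kJ/s
ants: 8.36/10.3 = 0.812 kJ/s
flies: 5.64/14.4 = 0.392 kJ/s
small beetles: 1.53/5.38 = 0.284 kJ/s
caterpillars: 1.37/8.09 = 0.169 kJ/s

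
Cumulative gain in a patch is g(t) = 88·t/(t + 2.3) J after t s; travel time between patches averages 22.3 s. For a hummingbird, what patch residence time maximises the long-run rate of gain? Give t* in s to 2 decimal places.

Optimal t* satisfies g'(t*) = g(t*)/(T + t*).
g'(t) = 88·2.3/(t + 2.3)². Setting 88·2.3/(t+2.3)² = 88t/[(t+2.3)(22.3+t)] gives 2.3(22.3+t) = t(t+2.3), so t² = 2.3×22.3 = 51.29.
t* = √51.29 = 7.162 s.

7.16 s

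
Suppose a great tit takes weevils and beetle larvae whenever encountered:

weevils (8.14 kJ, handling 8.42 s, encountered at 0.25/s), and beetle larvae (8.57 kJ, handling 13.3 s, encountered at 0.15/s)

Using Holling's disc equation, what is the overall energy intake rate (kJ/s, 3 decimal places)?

0.651 kJ/s

R = (0.25×8.14 + 0.15×8.57) / (1 + 0.25×8.42 + 0.15×13.3) = 3.321/5.1 = 0.6511 kJ/s.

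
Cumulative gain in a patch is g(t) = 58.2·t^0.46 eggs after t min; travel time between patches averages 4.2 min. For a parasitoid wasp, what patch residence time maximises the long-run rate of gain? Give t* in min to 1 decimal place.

3.6 min

By the marginal value theorem, leave when the instantaneous gain rate g'(t) equals the habitat-wide average g(t)/(T + t).
g'(t) = 0.46·58.2·t^-0.54. Setting 0.46·58.2·t^-0.54 = 58.2·t^0.46/(4.2+t) gives 0.46(4.2+t) = t, so 0.54·t = 0.46×4.2.
t* = 0.46×4.2/0.54 = 3.578 min.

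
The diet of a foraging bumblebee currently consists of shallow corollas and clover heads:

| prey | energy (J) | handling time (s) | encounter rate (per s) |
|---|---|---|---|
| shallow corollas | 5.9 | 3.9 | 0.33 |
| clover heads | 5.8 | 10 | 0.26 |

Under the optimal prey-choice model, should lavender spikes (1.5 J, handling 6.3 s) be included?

No

Intake rate on the current diet: R = (0.33×5.9 + 0.26×5.8) / (1 + 0.33×3.9 + 0.26×10) = 3.455/4.887 = 0.707 J/s.
Profitability of lavender spikes: 1.5/6.3 = 0.2381 J/s.
0.2381 < 0.707, so adding lavender spikes would lower the average — exclude it.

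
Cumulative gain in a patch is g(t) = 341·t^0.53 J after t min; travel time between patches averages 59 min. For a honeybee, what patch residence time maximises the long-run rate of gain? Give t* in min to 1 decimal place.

66.5 min

By the marginal value theorem, leave when the instantaneous gain rate g'(t) equals the habitat-wide average g(t)/(T + t).
g'(t) = 0.53·341·t^-0.47. Setting 0.53·341·t^-0.47 = 341·t^0.53/(59+t) gives 0.53(59+t) = t, so 0.47·t = 0.53×59.
t* = 0.53×59/0.47 = 66.53 min.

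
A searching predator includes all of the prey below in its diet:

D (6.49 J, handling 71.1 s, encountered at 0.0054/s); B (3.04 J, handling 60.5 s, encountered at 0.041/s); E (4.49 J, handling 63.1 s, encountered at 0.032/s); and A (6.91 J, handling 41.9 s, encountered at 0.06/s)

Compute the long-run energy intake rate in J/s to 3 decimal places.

R = (0.0054×6.49 + 0.041×3.04 + 0.032×4.49 + 0.06×6.91) / (1 + 0.0054×71.1 + 0.041×60.5 + 0.032×63.1 + 0.06×41.9) = 0.718/8.398 = 0.0855 J/s.

0.085 J/s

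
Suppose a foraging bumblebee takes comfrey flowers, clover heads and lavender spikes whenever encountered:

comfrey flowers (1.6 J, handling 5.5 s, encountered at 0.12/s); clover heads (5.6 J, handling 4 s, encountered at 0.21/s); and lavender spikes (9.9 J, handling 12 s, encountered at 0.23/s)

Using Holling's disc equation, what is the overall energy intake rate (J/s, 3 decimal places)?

0.693 J/s

Energy encountered per unit search time: 0.12×1.6 + 0.21×5.6 + 0.23×9.9 = 3.645 J/s.
Handling time per unit search time: 0.12×5.5 + 0.21×4 + 0.23×12 = 4.26.
Rate = 3.645/(1 + 4.26) = 0.693 J/s.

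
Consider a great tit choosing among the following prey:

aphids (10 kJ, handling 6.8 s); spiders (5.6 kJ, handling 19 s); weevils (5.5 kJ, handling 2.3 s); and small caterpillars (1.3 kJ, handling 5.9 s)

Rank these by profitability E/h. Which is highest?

Profitability E/h (kJ/s): aphids = 10/6.8 = 1.47, spiders = 5.6/19 = 0.295, weevils = 5.5/2.3 = 2.39, small caterpillars = 1.3/5.9 = 0.22.
Ranked: weevils > aphids > spiders > small caterpillars.

weevils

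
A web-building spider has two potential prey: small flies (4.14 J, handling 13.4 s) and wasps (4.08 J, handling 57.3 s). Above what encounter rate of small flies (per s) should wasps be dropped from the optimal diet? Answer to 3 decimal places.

0.022 per s

Drop wasps once their profitability E₂/h₂ falls below the rate achievable on small flies alone: E₂/h₂ = λE₁/(1 + λh₁).
Solve for λ: λE₁h₂ = E₂(1 + λh₁) → λ(E₁h₂ − E₂h₁) = E₂ → λ = E₂/(E₁h₂ − E₂h₁).
λ = 4.08/(4.14×57.3 − 4.08×13.4) = 4.08/182.5 = 0.02235 per s.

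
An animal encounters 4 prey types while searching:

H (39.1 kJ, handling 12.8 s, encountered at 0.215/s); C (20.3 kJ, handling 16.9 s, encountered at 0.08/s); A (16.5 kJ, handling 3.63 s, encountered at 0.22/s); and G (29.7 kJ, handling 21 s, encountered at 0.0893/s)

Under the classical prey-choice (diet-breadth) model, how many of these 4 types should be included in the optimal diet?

2

Rank by E/h (kJ/s): A 4.55, H 3.05, G 1.41, C 1.2. Include each in turn until the next type's E/h falls below the running intake rate.
Rate on top 1: 2.018. H: 3.05 > 2.018 → include.
Rate on top 2: 2.645. G: 1.41 < 2.645 → exclude; stop.
Optimal diet: A, H — 2 of 4 types.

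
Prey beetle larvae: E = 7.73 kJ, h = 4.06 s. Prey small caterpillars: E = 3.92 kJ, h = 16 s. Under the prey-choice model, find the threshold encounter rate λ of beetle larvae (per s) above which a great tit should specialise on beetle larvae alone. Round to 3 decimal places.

0.036 per s

At the threshold, the rate on beetle larvae alone equals the profitability of small caterpillars: λ·7.73/(1 + λ·4.06) = 3.92/16 = 0.245.
Rearranging, λ(7.73 − 0.245×4.06) = 0.245, so λ = 0.245/6.735 = 0.03638 per s.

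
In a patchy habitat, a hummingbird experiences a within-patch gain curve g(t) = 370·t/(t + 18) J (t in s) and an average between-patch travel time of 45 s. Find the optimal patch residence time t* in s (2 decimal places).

Optimal t* satisfies g'(t*) = g(t*)/(T + t*).
g'(t) = 370·18/(t + 18)². Setting 370·18/(t+18)² = 370t/[(t+18)(45+t)] gives 18(45+t) = t(t+18), so t² = 18×45 = 810.
t* = √810 = 28.46 s.

28.46 s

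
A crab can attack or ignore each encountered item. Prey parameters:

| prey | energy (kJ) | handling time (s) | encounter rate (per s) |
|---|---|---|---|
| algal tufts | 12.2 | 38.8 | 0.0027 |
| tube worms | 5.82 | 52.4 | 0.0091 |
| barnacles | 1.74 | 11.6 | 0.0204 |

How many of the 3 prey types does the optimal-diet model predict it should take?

3

E/h in descending order: algal tufts 0.314, barnacles 0.15, tube worms 0.111 kJ/s. The optimal diet is the largest prefix of this list for which every included type satisfies E_i/h_i > R on the types above it.
Rate on top 1: 0.02982. barnacles: 0.15 > 0.02982 → include.
Rate on top 2: 0.05102. tube worms: 0.111 > 0.05102 → include.
Optimal diet: algal tufts, barnacles, tube worms — 3 of 3 types.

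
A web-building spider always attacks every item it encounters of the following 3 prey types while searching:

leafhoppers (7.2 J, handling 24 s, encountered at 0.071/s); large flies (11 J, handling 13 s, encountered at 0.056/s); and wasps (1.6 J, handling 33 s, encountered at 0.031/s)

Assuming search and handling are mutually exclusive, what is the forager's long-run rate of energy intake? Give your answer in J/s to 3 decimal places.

Energy encountered per unit search time: 0.071×7.2 + 0.056×11 + 0.031×1.6 = 1.177 J/s.
Handling time per unit search time: 0.071×24 + 0.056×13 + 0.031×33 = 3.455.
Rate = 1.177/(1 + 3.455) = 0.2642 J/s.

0.264 J/s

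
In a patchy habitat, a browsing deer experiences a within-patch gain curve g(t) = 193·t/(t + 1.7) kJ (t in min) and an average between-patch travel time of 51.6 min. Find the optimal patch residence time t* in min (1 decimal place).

By the marginal value theorem, leave when the instantaneous gain rate g'(t) equals the habitat-wide average g(t)/(T + t).
g'(t) = 193·1.7/(t + 1.7)². Setting 193·1.7/(t+1.7)² = 193t/[(t+1.7)(51.6+t)] gives 1.7(51.6+t) = t(t+1.7), so t² = 1.7×51.6 = 87.72.
t* = √87.72 = 9.366 min.

9.4 min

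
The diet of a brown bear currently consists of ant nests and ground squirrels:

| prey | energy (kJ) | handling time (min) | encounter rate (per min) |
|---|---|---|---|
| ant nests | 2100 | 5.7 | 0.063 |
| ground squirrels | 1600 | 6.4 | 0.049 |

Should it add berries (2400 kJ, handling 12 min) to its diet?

Yes

Intake rate on the current diet: R = (0.063×2100 + 0.049×1600) / (1 + 0.063×5.7 + 0.049×6.4) = 210.7/1.673 = 126 kJ/min.
Profitability of berries: 2400/12 = 200 kJ/min.
Since 200 > R, including berries increases the long-run rate.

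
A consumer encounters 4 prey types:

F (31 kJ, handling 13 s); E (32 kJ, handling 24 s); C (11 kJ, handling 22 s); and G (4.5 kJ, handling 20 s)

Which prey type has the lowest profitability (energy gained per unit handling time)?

G

Profitability E/h (kJ/s): F = 31/13 = 2.38, E = 32/24 = 1.33, C = 11/22 = 0.5, G = 4.5/20 = 0.225.
Ranked: F > E > C > G.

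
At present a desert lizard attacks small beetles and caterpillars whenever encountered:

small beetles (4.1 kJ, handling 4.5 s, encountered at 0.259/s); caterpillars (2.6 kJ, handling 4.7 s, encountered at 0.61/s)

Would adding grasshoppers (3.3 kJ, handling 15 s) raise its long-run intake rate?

No

On small beetles and caterpillars alone, R = ΣλE/(1+Σλh) = 2.648/5.032 = 0.5262 kJ/s.
grasshoppers: E/h = 3.3/15 = 0.22 kJ/s.
0.22 < 0.5262, so adding grasshoppers would lower the average — exclude it.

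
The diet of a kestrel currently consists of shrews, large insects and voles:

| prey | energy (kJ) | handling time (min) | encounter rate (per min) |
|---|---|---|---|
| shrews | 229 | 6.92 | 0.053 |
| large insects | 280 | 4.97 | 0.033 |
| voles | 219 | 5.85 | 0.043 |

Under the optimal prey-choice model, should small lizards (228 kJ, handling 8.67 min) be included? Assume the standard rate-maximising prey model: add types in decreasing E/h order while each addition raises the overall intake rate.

Intake rate on the current diet: R = (0.053×229 + 0.033×280 + 0.043×219) / (1 + 0.053×6.92 + 0.033×4.97 + 0.043×5.85) = 30.79/1.782 = 17.28 kJ/min.
small lizards: E/h = 228/8.67 = 26.3 kJ/min.
26.3 > 17.28, so adding small lizards raises the average — include it.

Yes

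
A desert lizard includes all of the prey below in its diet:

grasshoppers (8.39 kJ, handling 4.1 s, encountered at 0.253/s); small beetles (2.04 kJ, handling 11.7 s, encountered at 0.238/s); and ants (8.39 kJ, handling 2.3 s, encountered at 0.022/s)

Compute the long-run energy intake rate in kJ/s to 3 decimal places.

Energy encountered per unit search time: 0.253×8.39 + 0.238×2.04 + 0.022×8.39 = 2.793 kJ/s.
Handling time per unit search time: 0.253×4.1 + 0.238×11.7 + 0.022×2.3 = 3.872.
Rate = 2.793/(1 + 3.872) = 0.5732 kJ/s.

0.573 kJ/s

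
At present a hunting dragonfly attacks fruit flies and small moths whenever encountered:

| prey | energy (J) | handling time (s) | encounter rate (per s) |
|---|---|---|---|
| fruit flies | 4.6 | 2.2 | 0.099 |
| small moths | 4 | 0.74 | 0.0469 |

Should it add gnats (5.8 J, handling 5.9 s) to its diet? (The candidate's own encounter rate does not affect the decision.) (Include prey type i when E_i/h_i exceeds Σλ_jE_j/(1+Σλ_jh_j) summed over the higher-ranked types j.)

Yes

Intake rate on the current diet: R = (0.099×4.6 + 0.0469×4) / (1 + 0.099×2.2 + 0.0469×0.74) = 0.643/1.253 = 0.5134 J/s.
gnats: E/h = 5.8/5.9 = 0.9831 J/s.
Since 0.9831 > R, including gnats increases the long-run rate.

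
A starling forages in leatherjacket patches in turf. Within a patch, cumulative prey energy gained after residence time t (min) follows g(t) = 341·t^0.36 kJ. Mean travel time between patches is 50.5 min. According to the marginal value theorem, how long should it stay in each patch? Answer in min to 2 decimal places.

By the marginal value theorem, leave when the instantaneous gain rate g'(t) equals the habitat-wide average g(t)/(T + t).
g'(t) = 0.36·341·t^-0.64. Setting 0.36·341·t^-0.64 = 341·t^0.36/(50.5+t) gives 0.36(50.5+t) = t, so 0.64·t = 0.36×50.5.
t* = 0.36×50.5/0.64 = 28.41 min.

28.41 min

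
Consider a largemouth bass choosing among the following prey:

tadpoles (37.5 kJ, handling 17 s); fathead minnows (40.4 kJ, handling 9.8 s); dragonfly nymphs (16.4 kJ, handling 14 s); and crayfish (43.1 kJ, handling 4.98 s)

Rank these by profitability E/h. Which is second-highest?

fathead minnows

In descending order of E/h:
crayfish: 43.1/4.98 = 8.65 kJ/s
fathead minnows: 40.4/9.8 = 4.12 kJ/s
tadpoles: 37.5/17 = 2.21 kJ/s
dragonfly nymphs: 16.4/14 = 1.17 kJ/s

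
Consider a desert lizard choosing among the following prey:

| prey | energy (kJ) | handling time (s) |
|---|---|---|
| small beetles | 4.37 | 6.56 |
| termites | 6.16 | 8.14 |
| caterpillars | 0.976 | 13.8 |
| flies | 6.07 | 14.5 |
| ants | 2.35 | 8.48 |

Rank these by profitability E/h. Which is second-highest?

small beetles

Profitability E/h (kJ/s): small beetles = 4.37/6.56 = 0.666, termites = 6.16/8.14 = 0.757, caterpillars = 0.976/13.8 = 0.0707, flies = 6.07/14.5 = 0.419, ants = 2.35/8.48 = 0.277.
Ranked: termites > small beetles > flies > ants > caterpillars.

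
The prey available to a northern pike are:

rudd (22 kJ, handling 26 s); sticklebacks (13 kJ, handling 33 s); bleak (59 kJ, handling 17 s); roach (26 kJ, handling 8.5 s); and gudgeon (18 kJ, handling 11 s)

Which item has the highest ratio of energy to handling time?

bleak

In descending order of E/h:
bleak: 59/17 = 3.47 kJ/s
roach: 26/8.5 = 3.06 kJ/s
gudgeon: 18/11 = 1.64 kJ/s
rudd: 22/26 = 0.846 kJ/s
sticklebacks: 13/33 = 0.394 kJ/s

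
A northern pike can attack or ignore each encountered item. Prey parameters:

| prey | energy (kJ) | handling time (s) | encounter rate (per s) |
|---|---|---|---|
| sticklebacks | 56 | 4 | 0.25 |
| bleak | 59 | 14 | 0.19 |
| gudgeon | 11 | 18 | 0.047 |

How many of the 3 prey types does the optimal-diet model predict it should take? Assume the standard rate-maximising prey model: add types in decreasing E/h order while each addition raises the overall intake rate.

Rank by E/h (kJ/s): sticklebacks 14, bleak 4.21, gudgeon 0.611. Include each in turn until the next type's E/h falls below the running intake rate.
Rate on top 1: 7. bleak: 4.21 < 7 → exclude; stop.
Optimal diet: sticklebacks — 1 of 3 types.

1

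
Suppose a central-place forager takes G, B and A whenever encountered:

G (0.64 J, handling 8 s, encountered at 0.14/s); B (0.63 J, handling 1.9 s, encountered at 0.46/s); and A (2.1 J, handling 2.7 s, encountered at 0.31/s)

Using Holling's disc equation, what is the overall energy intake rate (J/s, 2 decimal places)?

R = Σλ_iE_i / (1 + Σλ_ih_i)
Numerator: 0.14×0.64 + 0.46×0.63 + 0.31×2.1 = 1.03
Denominator: 1 + 0.14×8 + 0.46×1.9 + 0.31×2.7 = 3.831
R = 1.03/3.831 = 0.269 J/s

0.27 J/s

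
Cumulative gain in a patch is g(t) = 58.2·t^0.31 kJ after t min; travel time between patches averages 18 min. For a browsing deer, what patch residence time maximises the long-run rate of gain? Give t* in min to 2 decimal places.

Maximise g(t)/(T+t): set derivative to zero → g'(t)(T+t) = g(t).
g'(t) = 0.31·58.2·t^-0.69. Setting 0.31·58.2·t^-0.69 = 58.2·t^0.31/(18+t) gives 0.31(18+t) = t, so 0.69·t = 0.31×18.
t* = 0.31×18/0.69 = 8.087 min.

8.09 min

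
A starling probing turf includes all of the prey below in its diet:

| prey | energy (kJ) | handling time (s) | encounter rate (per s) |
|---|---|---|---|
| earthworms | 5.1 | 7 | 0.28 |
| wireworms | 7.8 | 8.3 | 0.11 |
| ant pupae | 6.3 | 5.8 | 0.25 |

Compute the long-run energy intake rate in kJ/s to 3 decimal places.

0.725 kJ/s

R = Σλ_iE_i / (1 + Σλ_ih_i)
Numerator: 0.28×5.1 + 0.11×7.8 + 0.25×6.3 = 3.861
Denominator: 1 + 0.28×7 + 0.11×8.3 + 0.25×5.8 = 5.323
R = 3.861/5.323 = 0.7253 kJ/s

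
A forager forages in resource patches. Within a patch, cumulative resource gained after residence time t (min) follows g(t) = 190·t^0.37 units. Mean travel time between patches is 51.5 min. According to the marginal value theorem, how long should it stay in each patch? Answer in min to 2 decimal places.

Maximise g(t)/(T+t): set derivative to zero → g'(t)(T+t) = g(t).
g'(t) = 0.37·190·t^-0.63. Setting 0.37·190·t^-0.63 = 190·t^0.37/(51.5+t) gives 0.37(51.5+t) = t, so 0.63·t = 0.37×51.5.
t* = 0.37×51.5/0.63 = 30.25 min.

30.25 min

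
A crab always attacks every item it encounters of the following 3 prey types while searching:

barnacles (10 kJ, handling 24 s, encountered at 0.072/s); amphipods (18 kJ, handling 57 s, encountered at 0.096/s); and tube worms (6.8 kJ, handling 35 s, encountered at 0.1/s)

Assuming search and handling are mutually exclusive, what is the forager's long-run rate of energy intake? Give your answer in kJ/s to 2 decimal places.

0.27 kJ/s

R = Σλ_iE_i / (1 + Σλ_ih_i)
Numerator: 0.072×10 + 0.096×18 + 0.1×6.8 = 3.128
Denominator: 1 + 0.072×24 + 0.096×57 + 0.1×35 = 11.7
R = 3.128/11.7 = 0.2674 kJ/s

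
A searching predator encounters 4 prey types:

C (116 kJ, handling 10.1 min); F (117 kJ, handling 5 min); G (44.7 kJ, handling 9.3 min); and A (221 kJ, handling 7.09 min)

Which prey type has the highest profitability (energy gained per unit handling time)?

A

In descending order of E/h:
A: 221/7.09 = 31.2 kJ/min
F: 117/5 = 23.4 kJ/min
C: 116/10.1 = 11.5 kJ/min
G: 44.7/9.3 = 4.81 kJ/min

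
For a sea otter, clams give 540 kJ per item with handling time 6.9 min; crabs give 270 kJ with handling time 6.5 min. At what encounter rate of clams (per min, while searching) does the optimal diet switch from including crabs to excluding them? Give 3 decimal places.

0.164 per min

The zero-one rule: include crabs iff E₂/h₂ > λE₁/(1+λh₁). Equality gives the switch point.
λE₁h₂ = E₂ + λE₂h₁ ⇒ λ = E₂/(E₁h₂ − E₂h₁) = 270/(3510 − 1863) = 0.1639 per min.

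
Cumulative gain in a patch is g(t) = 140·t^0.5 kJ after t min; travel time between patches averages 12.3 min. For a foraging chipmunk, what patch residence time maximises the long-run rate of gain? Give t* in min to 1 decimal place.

12.3 min

Optimal t* satisfies g'(t*) = g(t*)/(T + t*).
g'(t) = 0.5·140·t^-0.5. Setting 0.5·140·t^-0.5 = 140·t^0.5/(12.3+t) gives 0.5(12.3+t) = t, so 0.50·t = 0.5×12.3.
t* = 0.5×12.3/0.50 = 12.3 min.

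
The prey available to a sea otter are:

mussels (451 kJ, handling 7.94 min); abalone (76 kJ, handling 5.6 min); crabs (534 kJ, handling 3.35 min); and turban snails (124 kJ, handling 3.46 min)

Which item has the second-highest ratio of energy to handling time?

In descending order of E/h:
crabs: 534/3.35 = 159 kJ/min
mussels: 451/7.94 = 56.8 kJ/min
turban snails: 124/3.46 = 35.8 kJ/min
abalone: 76/5.6 = 13.6 kJ/min

mussels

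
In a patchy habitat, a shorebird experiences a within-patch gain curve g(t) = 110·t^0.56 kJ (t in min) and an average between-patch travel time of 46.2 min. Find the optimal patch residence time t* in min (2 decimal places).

58.80 min

By the marginal value theorem, leave when the instantaneous gain rate g'(t) equals the habitat-wide average g(t)/(T + t).
g'(t) = 0.56·110·t^-0.44. Setting 0.56·110·t^-0.44 = 110·t^0.56/(46.2+t) gives 0.56(46.2+t) = t, so 0.44·t = 0.56×46.2.
t* = 0.56×46.2/0.44 = 58.8 min.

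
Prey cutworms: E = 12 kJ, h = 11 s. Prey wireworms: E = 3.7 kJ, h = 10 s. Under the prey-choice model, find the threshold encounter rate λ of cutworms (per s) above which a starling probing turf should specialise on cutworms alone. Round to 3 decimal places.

Drop wireworms once their profitability E₂/h₂ falls below the rate achievable on cutworms alone: E₂/h₂ = λE₁/(1 + λh₁).
Solve for λ: λE₁h₂ = E₂(1 + λh₁) → λ(E₁h₂ − E₂h₁) = E₂ → λ = E₂/(E₁h₂ − E₂h₁).
λ = 3.7/(12×10 − 3.7×11) = 3.7/79.3 = 0.04666 per s.

0.047 per s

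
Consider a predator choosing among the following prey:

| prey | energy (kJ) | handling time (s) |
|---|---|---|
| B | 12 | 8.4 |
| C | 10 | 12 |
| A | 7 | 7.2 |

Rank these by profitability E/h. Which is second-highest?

In descending order of E/h:
B: 12/8.4 = 1.43 kJ/s
A: 7/7.2 = 0.972 kJ/s
C: 10/12 = 0.833 kJ/s

A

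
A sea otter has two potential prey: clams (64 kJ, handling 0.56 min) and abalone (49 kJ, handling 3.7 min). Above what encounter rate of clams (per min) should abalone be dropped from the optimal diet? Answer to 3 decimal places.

0.234 per min

At the threshold, the rate on clams alone equals the profitability of abalone: λ·64/(1 + λ·0.56) = 49/3.7 = 13.24.
Rearranging, λ(64 − 13.24×0.56) = 13.24, so λ = 13.24/56.58 = 0.234 per min.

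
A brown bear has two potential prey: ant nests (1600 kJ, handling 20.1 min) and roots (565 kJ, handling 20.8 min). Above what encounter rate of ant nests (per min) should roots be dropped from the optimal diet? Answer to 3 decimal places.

Drop roots once their profitability E₂/h₂ falls below the rate achievable on ant nests alone: E₂/h₂ = λE₁/(1 + λh₁).
Solve for λ: λE₁h₂ = E₂(1 + λh₁) → λ(E₁h₂ − E₂h₁) = E₂ → λ = E₂/(E₁h₂ − E₂h₁).
λ = 565/(1600×20.8 − 565×20.1) = 565/2.192e+04 = 0.02577 per min.

0.026 per min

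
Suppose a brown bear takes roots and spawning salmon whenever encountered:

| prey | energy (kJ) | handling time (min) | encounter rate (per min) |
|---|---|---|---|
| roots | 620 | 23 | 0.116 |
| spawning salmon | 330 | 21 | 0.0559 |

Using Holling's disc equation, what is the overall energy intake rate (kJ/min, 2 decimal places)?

18.66 kJ/min

R = (0.116×620 + 0.0559×330) / (1 + 0.116×23 + 0.0559×21) = 90.37/4.842 = 18.66 kJ/min.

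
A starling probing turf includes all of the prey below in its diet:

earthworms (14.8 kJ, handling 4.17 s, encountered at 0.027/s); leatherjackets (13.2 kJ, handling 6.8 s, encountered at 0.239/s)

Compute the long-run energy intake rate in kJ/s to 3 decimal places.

R = (0.027×14.8 + 0.239×13.2) / (1 + 0.027×4.17 + 0.239×6.8) = 3.554/2.738 = 1.298 kJ/s.

1.298 kJ/s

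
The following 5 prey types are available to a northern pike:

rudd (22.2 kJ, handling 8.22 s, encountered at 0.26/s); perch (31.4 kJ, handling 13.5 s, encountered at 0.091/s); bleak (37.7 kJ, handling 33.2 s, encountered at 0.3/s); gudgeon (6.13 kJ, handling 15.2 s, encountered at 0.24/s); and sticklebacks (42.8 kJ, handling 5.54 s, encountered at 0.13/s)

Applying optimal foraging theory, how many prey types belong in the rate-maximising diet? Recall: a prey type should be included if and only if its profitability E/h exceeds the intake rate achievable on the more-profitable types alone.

Profitabilities (E/h, kJ/s): sticklebacks 7.73, rudd 2.7, perch 2.33, bleak 1.14, gudgeon 0.403. Add prey in this order while the next type's profitability exceeds the intake rate on those already taken.
Rate on top 1: 3.235. rudd: 2.7 < 3.235 → exclude; stop.
Optimal diet: sticklebacks — 1 of 5 types.

1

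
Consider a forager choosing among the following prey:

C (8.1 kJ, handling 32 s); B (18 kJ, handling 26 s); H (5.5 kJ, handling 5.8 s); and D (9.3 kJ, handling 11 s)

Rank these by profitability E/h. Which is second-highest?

D

Profitability E/h (kJ/s): C = 8.1/32 = 0.253, B = 18/26 = 0.692, H = 5.5/5.8 = 0.948, D = 9.3/11 = 0.845.
Ranked: H > D > B > C.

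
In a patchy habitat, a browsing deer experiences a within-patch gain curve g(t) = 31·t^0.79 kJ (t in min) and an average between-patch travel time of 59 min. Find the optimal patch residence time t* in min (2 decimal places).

Maximise g(t)/(T+t): set derivative to zero → g'(t)(T+t) = g(t).
g'(t) = 0.79·31·t^-0.21. Setting 0.79·31·t^-0.21 = 31·t^0.79/(59+t) gives 0.79(59+t) = t, so 0.21·t = 0.79×59.
t* = 0.79×59/0.21 = 222 min.

221.95 min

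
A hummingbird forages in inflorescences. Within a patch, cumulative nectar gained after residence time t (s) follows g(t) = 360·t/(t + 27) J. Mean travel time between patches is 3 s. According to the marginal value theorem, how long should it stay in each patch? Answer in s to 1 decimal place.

Optimal t* satisfies g'(t*) = g(t*)/(T + t*).
g'(t) = 360·27/(t + 27)². Setting 360·27/(t+27)² = 360t/[(t+27)(3+t)] gives 27(3+t) = t(t+27), so t² = 27×3 = 81.
t* = √81 = 9 s.

9.0 s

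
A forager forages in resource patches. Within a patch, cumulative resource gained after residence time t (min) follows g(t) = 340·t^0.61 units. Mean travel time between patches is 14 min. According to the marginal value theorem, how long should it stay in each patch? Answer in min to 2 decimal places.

21.90 min

Maximise g(t)/(T+t): set derivative to zero → g'(t)(T+t) = g(t).
g'(t) = 0.61·340·t^-0.39. Setting 0.61·340·t^-0.39 = 340·t^0.61/(14+t) gives 0.61(14+t) = t, so 0.39·t = 0.61×14.
t* = 0.61×14/0.39 = 21.9 min.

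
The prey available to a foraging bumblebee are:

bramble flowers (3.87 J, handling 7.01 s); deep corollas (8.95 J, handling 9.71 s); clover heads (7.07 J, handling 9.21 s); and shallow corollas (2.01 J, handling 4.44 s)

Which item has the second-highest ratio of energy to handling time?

Profitability E/h (J/s): bramble flowers = 3.87/7.01 = 0.552, deep corollas = 8.95/9.71 = 0.922, clover heads = 7.07/9.21 = 0.768, shallow corollas = 2.01/4.44 = 0.453.
Ranked: deep corollas > clover heads > bramble flowers > shallow corollas.

clover heads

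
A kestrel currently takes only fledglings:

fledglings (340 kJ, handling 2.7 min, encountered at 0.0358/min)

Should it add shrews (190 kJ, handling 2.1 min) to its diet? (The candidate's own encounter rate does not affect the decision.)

Yes

On fledglings alone, R = ΣλE/(1+Σλh) = 12.17/1.097 = 11.1 kJ/min.
Profitability of shrews: 190/2.1 = 90.48 kJ/min.
Since 90.48 > R, including shrews increases the long-run rate.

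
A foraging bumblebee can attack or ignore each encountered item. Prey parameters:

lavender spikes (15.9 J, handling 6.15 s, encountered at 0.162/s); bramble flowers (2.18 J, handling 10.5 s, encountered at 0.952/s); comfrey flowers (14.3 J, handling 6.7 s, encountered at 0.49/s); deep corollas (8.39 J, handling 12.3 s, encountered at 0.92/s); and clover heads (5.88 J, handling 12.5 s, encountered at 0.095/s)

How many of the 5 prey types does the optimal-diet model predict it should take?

2

E/h in descending order: lavender spikes 2.59, comfrey flowers 2.13, deep corollas 0.682, clover heads 0.47, bramble flowers 0.208 J/s. The optimal diet is the largest prefix of this list for which every included type satisfies E_i/h_i > R on the types above it.
Rate on top 1: 1.29. comfrey flowers: 2.13 > 1.29 → include.
Rate on top 2: 1.815. deep corollas: 0.682 < 1.815 → exclude; stop.
Optimal diet: lavender spikes, comfrey flowers — 2 of 5 types.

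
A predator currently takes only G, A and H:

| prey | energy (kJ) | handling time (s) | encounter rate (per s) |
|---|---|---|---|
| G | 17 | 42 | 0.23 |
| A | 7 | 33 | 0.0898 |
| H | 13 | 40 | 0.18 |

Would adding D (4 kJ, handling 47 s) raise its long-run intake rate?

On G, A and H alone, R = ΣλE/(1+Σλh) = 6.879/20.82 = 0.3303 kJ/s.
D: E/h = 4/47 = 0.08511 kJ/s.
0.08511 < 0.3303, so adding D would lower the average — exclude it.

No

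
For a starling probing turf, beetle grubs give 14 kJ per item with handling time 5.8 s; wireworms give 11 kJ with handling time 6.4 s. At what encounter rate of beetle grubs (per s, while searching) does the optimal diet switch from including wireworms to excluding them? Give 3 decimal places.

Drop wireworms once their profitability E₂/h₂ falls below the rate achievable on beetle grubs alone: E₂/h₂ = λE₁/(1 + λh₁).
Solve for λ: λE₁h₂ = E₂(1 + λh₁) → λ(E₁h₂ − E₂h₁) = E₂ → λ = E₂/(E₁h₂ − E₂h₁).
λ = 11/(14×6.4 − 11×5.8) = 11/25.8 = 0.4264 per s.

0.426 per s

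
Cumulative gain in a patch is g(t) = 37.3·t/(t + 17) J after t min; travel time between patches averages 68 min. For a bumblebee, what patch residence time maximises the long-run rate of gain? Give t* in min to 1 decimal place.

34.0 min

By the marginal value theorem, leave when the instantaneous gain rate g'(t) equals the habitat-wide average g(t)/(T + t).
g'(t) = 37.3·17/(t + 17)². Setting 37.3·17/(t+17)² = 37.3t/[(t+17)(68+t)] gives 17(68+t) = t(t+17), so t² = 17×68 = 1156.
t* = √1156 = 34 min.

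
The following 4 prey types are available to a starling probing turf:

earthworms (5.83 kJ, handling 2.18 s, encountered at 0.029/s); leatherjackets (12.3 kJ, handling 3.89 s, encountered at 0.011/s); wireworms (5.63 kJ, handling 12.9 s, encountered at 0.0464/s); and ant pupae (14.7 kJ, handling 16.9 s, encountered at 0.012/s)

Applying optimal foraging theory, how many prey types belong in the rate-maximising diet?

4

E/h in descending order: leatherjackets 3.16, earthworms 2.67, ant pupae 0.87, wireworms 0.436 kJ/s. The optimal diet is the largest prefix of this list for which every included type satisfies E_i/h_i > R on the types above it.
Rate on top 1: 0.1297. earthworms: 2.67 > 0.1297 → include.
Rate on top 2: 0.2752. ant pupae: 0.87 > 0.2752 → include.
Rate on top 3: 0.3673. wireworms: 0.436 > 0.3673 → include.
Optimal diet: leatherjackets, earthworms, ant pupae, wireworms — 4 of 4 types.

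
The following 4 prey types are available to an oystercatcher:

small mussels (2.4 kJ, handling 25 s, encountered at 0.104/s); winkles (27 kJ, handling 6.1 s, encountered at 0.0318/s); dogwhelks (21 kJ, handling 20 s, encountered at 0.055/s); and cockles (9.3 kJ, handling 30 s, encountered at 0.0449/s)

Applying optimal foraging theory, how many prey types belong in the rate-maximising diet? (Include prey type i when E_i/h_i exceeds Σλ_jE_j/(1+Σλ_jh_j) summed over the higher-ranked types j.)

Profitabilities (E/h, kJ/s): winkles 4.43, dogwhelks 1.05, cockles 0.31, small mussels 0.096. Add prey in this order while the next type's profitability exceeds the intake rate on those already taken.
Rate on top 1: 0.7191. dogwhelks: 1.05 > 0.7191 → include.
Rate on top 2: 0.8778. cockles: 0.31 < 0.8778 → exclude; stop.
Optimal diet: winkles, dogwhelks — 2 of 4 types.

2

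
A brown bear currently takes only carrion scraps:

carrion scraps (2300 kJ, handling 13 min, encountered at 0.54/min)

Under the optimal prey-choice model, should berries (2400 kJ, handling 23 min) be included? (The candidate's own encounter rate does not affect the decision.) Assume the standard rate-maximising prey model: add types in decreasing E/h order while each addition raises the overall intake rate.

No

Intake rate on the current diet: R = (0.54×2300) / (1 + 0.54×13) = 1242/8.02 = 154.9 kJ/min.
Profitability of berries: 2400/23 = 104.3 kJ/min.
Since 104.3 < R, time spent handling berries is better spent searching.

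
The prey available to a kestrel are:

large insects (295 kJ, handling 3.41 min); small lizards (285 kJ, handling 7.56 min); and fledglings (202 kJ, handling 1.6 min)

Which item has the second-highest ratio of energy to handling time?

large insects

In descending order of E/h:
fledglings: 202/1.6 = 126 kJ/min
large insects: 295/3.41 = 86.5 kJ/min
small lizards: 285/7.56 = 37.7 kJ/min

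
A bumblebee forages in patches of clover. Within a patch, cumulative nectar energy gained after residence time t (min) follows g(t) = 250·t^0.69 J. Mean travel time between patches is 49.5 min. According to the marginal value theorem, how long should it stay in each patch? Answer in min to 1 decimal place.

110.2 min

Maximise g(t)/(T+t): set derivative to zero → g'(t)(T+t) = g(t).
g'(t) = 0.69·250·t^-0.31. Setting 0.69·250·t^-0.31 = 250·t^0.69/(49.5+t) gives 0.69(49.5+t) = t, so 0.31·t = 0.69×49.5.
t* = 0.69×49.5/0.31 = 110.2 min.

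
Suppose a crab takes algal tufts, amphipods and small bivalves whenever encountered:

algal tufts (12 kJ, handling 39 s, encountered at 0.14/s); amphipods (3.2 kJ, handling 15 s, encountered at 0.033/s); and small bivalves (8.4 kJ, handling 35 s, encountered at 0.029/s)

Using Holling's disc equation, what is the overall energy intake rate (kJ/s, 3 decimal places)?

Energy encountered per unit search time: 0.14×12 + 0.033×3.2 + 0.029×8.4 = 2.029 kJ/s.
Handling time per unit search time: 0.14×39 + 0.033×15 + 0.029×35 = 6.97.
Rate = 2.029/(1 + 6.97) = 0.2546 kJ/s.

0.255 kJ/s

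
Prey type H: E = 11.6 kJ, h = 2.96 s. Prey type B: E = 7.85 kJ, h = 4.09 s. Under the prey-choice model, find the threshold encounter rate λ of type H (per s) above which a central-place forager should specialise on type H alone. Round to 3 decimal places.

0.324 per s

Drop type B once their profitability E₂/h₂ falls below the rate achievable on type H alone: E₂/h₂ = λE₁/(1 + λh₁).
Solve for λ: λE₁h₂ = E₂(1 + λh₁) → λ(E₁h₂ − E₂h₁) = E₂ → λ = E₂/(E₁h₂ − E₂h₁).
λ = 7.85/(11.6×4.09 − 7.85×2.96) = 7.85/24.21 = 0.3243 per s.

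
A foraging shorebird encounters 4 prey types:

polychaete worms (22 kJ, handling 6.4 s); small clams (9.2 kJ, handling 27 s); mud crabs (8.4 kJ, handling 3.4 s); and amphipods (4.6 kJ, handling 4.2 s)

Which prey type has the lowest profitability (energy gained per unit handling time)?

small clams

Profitability E/h (kJ/s): polychaete worms = 22/6.4 = 3.44, small clams = 9.2/27 = 0.341, mud crabs = 8.4/3.4 = 2.47, amphipods = 4.6/4.2 = 1.1.
Ranked: polychaete worms > mud crabs > amphipods > small clams.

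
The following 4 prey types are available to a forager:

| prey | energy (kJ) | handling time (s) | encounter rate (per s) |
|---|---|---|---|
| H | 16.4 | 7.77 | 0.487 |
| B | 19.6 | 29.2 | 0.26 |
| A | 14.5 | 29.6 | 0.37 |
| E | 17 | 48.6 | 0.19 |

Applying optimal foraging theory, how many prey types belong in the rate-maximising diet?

1

Profitabilities (E/h, kJ/s): H 2.11, B 0.671, A 0.49, E 0.35. Add prey in this order while the next type's profitability exceeds the intake rate on those already taken.
Rate on top 1: 1.669. B: 0.671 < 1.669 → exclude; stop.
Optimal diet: H — 1 of 4 types.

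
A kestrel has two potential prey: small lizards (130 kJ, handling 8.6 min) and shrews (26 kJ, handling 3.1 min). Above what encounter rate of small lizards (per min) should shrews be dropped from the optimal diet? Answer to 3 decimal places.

0.145 per min

At the threshold, the rate on small lizards alone equals the profitability of shrews: λ·130/(1 + λ·8.6) = 26/3.1 = 8.387.
Rearranging, λ(130 − 8.387×8.6) = 8.387, so λ = 8.387/57.87 = 0.1449 per min.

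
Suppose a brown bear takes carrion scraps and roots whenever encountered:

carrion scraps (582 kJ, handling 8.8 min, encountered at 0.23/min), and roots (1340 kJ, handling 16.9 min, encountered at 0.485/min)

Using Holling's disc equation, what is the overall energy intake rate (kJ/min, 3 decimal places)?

69.851 kJ/min

Energy encountered per unit search time: 0.23×582 + 0.485×1340 = 783.8 kJ/min.
Handling time per unit search time: 0.23×8.8 + 0.485×16.9 = 10.22.
Rate = 783.8/(1 + 10.22) = 69.85 kJ/min.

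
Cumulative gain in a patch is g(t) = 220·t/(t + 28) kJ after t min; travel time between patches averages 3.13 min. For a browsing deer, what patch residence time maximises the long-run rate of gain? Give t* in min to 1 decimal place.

Maximise g(t)/(T+t): set derivative to zero → g'(t)(T+t) = g(t).
g'(t) = 220·28/(t + 28)². Setting 220·28/(t+28)² = 220t/[(t+28)(3.13+t)] gives 28(3.13+t) = t(t+28), so t² = 28×3.13 = 87.64.
t* = √87.64 = 9.362 min.

9.4 min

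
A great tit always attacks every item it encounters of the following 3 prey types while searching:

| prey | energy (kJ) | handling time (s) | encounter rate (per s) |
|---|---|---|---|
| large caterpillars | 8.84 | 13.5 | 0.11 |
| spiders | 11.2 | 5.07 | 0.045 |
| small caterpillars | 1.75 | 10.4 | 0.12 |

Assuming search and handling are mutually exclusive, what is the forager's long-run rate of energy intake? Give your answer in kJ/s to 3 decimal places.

0.426 kJ/s

Energy encountered per unit search time: 0.11×8.84 + 0.045×11.2 + 0.12×1.75 = 1.686 kJ/s.
Handling time per unit search time: 0.11×13.5 + 0.045×5.07 + 0.12×10.4 = 2.961.
Rate = 1.686/(1 + 2.961) = 0.4257 kJ/s.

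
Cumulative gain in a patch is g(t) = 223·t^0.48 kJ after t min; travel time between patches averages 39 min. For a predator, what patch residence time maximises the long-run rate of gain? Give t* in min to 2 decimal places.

36.00 min

Optimal t* satisfies g'(t*) = g(t*)/(T + t*).
g'(t) = 0.48·223·t^-0.52. Setting 0.48·223·t^-0.52 = 223·t^0.48/(39+t) gives 0.48(39+t) = t, so 0.52·t = 0.48×39.
t* = 0.48×39/0.52 = 36 min.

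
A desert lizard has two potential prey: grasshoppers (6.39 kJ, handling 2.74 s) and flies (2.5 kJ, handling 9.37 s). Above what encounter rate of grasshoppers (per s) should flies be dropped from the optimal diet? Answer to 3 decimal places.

At the threshold, the rate on grasshoppers alone equals the profitability of flies: λ·6.39/(1 + λ·2.74) = 2.5/9.37 = 0.2668.
Rearranging, λ(6.39 − 0.2668×2.74) = 0.2668, so λ = 0.2668/5.659 = 0.04715 per s.

0.047 per s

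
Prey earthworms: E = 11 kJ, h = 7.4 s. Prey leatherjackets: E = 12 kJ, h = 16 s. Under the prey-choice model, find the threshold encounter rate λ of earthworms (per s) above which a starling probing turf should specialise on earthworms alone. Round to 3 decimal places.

0.138 per s

Drop leatherjackets once their profitability E₂/h₂ falls below the rate achievable on earthworms alone: E₂/h₂ = λE₁/(1 + λh₁).
Solve for λ: λE₁h₂ = E₂(1 + λh₁) → λ(E₁h₂ − E₂h₁) = E₂ → λ = E₂/(E₁h₂ − E₂h₁).
λ = 12/(11×16 − 12×7.4) = 12/87.2 = 0.1376 per s.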